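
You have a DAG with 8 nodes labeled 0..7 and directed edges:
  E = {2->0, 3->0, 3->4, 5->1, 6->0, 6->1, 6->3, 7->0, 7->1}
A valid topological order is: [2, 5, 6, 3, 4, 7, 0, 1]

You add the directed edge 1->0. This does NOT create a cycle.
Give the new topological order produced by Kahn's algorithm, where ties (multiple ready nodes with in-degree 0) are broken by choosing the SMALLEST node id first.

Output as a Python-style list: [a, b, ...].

Old toposort: [2, 5, 6, 3, 4, 7, 0, 1]
Added edge: 1->0
Position of 1 (7) > position of 0 (6). Must reorder: 1 must now come before 0.
Run Kahn's algorithm (break ties by smallest node id):
  initial in-degrees: [5, 3, 0, 1, 1, 0, 0, 0]
  ready (indeg=0): [2, 5, 6, 7]
  pop 2: indeg[0]->4 | ready=[5, 6, 7] | order so far=[2]
  pop 5: indeg[1]->2 | ready=[6, 7] | order so far=[2, 5]
  pop 6: indeg[0]->3; indeg[1]->1; indeg[3]->0 | ready=[3, 7] | order so far=[2, 5, 6]
  pop 3: indeg[0]->2; indeg[4]->0 | ready=[4, 7] | order so far=[2, 5, 6, 3]
  pop 4: no out-edges | ready=[7] | order so far=[2, 5, 6, 3, 4]
  pop 7: indeg[0]->1; indeg[1]->0 | ready=[1] | order so far=[2, 5, 6, 3, 4, 7]
  pop 1: indeg[0]->0 | ready=[0] | order so far=[2, 5, 6, 3, 4, 7, 1]
  pop 0: no out-edges | ready=[] | order so far=[2, 5, 6, 3, 4, 7, 1, 0]
  Result: [2, 5, 6, 3, 4, 7, 1, 0]

Answer: [2, 5, 6, 3, 4, 7, 1, 0]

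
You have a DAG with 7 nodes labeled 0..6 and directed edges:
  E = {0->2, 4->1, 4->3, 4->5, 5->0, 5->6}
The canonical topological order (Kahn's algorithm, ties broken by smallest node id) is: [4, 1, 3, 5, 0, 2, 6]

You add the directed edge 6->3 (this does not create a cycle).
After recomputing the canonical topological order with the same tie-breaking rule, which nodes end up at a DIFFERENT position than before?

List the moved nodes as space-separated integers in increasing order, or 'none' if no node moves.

Old toposort: [4, 1, 3, 5, 0, 2, 6]
Added edge 6->3
Recompute Kahn (smallest-id tiebreak):
  initial in-degrees: [1, 1, 1, 2, 0, 1, 1]
  ready (indeg=0): [4]
  pop 4: indeg[1]->0; indeg[3]->1; indeg[5]->0 | ready=[1, 5] | order so far=[4]
  pop 1: no out-edges | ready=[5] | order so far=[4, 1]
  pop 5: indeg[0]->0; indeg[6]->0 | ready=[0, 6] | order so far=[4, 1, 5]
  pop 0: indeg[2]->0 | ready=[2, 6] | order so far=[4, 1, 5, 0]
  pop 2: no out-edges | ready=[6] | order so far=[4, 1, 5, 0, 2]
  pop 6: indeg[3]->0 | ready=[3] | order so far=[4, 1, 5, 0, 2, 6]
  pop 3: no out-edges | ready=[] | order so far=[4, 1, 5, 0, 2, 6, 3]
New canonical toposort: [4, 1, 5, 0, 2, 6, 3]
Compare positions:
  Node 0: index 4 -> 3 (moved)
  Node 1: index 1 -> 1 (same)
  Node 2: index 5 -> 4 (moved)
  Node 3: index 2 -> 6 (moved)
  Node 4: index 0 -> 0 (same)
  Node 5: index 3 -> 2 (moved)
  Node 6: index 6 -> 5 (moved)
Nodes that changed position: 0 2 3 5 6

Answer: 0 2 3 5 6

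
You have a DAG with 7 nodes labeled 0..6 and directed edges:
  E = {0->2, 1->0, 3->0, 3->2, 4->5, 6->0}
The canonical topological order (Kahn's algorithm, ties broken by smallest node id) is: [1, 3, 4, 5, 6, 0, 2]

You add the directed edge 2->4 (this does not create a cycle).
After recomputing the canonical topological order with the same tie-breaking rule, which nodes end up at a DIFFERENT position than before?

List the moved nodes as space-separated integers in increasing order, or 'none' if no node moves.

Old toposort: [1, 3, 4, 5, 6, 0, 2]
Added edge 2->4
Recompute Kahn (smallest-id tiebreak):
  initial in-degrees: [3, 0, 2, 0, 1, 1, 0]
  ready (indeg=0): [1, 3, 6]
  pop 1: indeg[0]->2 | ready=[3, 6] | order so far=[1]
  pop 3: indeg[0]->1; indeg[2]->1 | ready=[6] | order so far=[1, 3]
  pop 6: indeg[0]->0 | ready=[0] | order so far=[1, 3, 6]
  pop 0: indeg[2]->0 | ready=[2] | order so far=[1, 3, 6, 0]
  pop 2: indeg[4]->0 | ready=[4] | order so far=[1, 3, 6, 0, 2]
  pop 4: indeg[5]->0 | ready=[5] | order so far=[1, 3, 6, 0, 2, 4]
  pop 5: no out-edges | ready=[] | order so far=[1, 3, 6, 0, 2, 4, 5]
New canonical toposort: [1, 3, 6, 0, 2, 4, 5]
Compare positions:
  Node 0: index 5 -> 3 (moved)
  Node 1: index 0 -> 0 (same)
  Node 2: index 6 -> 4 (moved)
  Node 3: index 1 -> 1 (same)
  Node 4: index 2 -> 5 (moved)
  Node 5: index 3 -> 6 (moved)
  Node 6: index 4 -> 2 (moved)
Nodes that changed position: 0 2 4 5 6

Answer: 0 2 4 5 6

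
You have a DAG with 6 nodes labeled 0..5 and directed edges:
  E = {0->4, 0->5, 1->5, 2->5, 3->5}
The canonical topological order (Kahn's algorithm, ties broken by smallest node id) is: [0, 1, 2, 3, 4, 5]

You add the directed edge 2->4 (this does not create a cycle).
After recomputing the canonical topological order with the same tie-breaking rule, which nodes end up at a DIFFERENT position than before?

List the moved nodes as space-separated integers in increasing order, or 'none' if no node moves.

Old toposort: [0, 1, 2, 3, 4, 5]
Added edge 2->4
Recompute Kahn (smallest-id tiebreak):
  initial in-degrees: [0, 0, 0, 0, 2, 4]
  ready (indeg=0): [0, 1, 2, 3]
  pop 0: indeg[4]->1; indeg[5]->3 | ready=[1, 2, 3] | order so far=[0]
  pop 1: indeg[5]->2 | ready=[2, 3] | order so far=[0, 1]
  pop 2: indeg[4]->0; indeg[5]->1 | ready=[3, 4] | order so far=[0, 1, 2]
  pop 3: indeg[5]->0 | ready=[4, 5] | order so far=[0, 1, 2, 3]
  pop 4: no out-edges | ready=[5] | order so far=[0, 1, 2, 3, 4]
  pop 5: no out-edges | ready=[] | order so far=[0, 1, 2, 3, 4, 5]
New canonical toposort: [0, 1, 2, 3, 4, 5]
Compare positions:
  Node 0: index 0 -> 0 (same)
  Node 1: index 1 -> 1 (same)
  Node 2: index 2 -> 2 (same)
  Node 3: index 3 -> 3 (same)
  Node 4: index 4 -> 4 (same)
  Node 5: index 5 -> 5 (same)
Nodes that changed position: none

Answer: none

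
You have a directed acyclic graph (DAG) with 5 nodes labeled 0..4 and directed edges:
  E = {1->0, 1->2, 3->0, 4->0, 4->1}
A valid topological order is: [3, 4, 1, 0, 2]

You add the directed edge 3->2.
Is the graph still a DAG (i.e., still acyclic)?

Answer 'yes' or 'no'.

Given toposort: [3, 4, 1, 0, 2]
Position of 3: index 0; position of 2: index 4
New edge 3->2: forward
Forward edge: respects the existing order. Still a DAG, same toposort still valid.
Still a DAG? yes

Answer: yes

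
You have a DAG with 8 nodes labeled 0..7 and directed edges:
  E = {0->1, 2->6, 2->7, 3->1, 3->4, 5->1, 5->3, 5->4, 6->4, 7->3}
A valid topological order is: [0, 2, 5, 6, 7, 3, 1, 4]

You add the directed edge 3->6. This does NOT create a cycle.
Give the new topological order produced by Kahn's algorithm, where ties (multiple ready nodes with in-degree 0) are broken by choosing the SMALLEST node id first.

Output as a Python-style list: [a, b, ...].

Old toposort: [0, 2, 5, 6, 7, 3, 1, 4]
Added edge: 3->6
Position of 3 (5) > position of 6 (3). Must reorder: 3 must now come before 6.
Run Kahn's algorithm (break ties by smallest node id):
  initial in-degrees: [0, 3, 0, 2, 3, 0, 2, 1]
  ready (indeg=0): [0, 2, 5]
  pop 0: indeg[1]->2 | ready=[2, 5] | order so far=[0]
  pop 2: indeg[6]->1; indeg[7]->0 | ready=[5, 7] | order so far=[0, 2]
  pop 5: indeg[1]->1; indeg[3]->1; indeg[4]->2 | ready=[7] | order so far=[0, 2, 5]
  pop 7: indeg[3]->0 | ready=[3] | order so far=[0, 2, 5, 7]
  pop 3: indeg[1]->0; indeg[4]->1; indeg[6]->0 | ready=[1, 6] | order so far=[0, 2, 5, 7, 3]
  pop 1: no out-edges | ready=[6] | order so far=[0, 2, 5, 7, 3, 1]
  pop 6: indeg[4]->0 | ready=[4] | order so far=[0, 2, 5, 7, 3, 1, 6]
  pop 4: no out-edges | ready=[] | order so far=[0, 2, 5, 7, 3, 1, 6, 4]
  Result: [0, 2, 5, 7, 3, 1, 6, 4]

Answer: [0, 2, 5, 7, 3, 1, 6, 4]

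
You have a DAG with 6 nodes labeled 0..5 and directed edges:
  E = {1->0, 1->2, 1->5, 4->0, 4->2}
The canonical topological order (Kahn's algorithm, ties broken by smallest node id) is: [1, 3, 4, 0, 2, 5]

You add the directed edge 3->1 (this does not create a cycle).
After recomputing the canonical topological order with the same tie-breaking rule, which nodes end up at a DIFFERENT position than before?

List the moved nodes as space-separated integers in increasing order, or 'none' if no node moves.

Answer: 1 3

Derivation:
Old toposort: [1, 3, 4, 0, 2, 5]
Added edge 3->1
Recompute Kahn (smallest-id tiebreak):
  initial in-degrees: [2, 1, 2, 0, 0, 1]
  ready (indeg=0): [3, 4]
  pop 3: indeg[1]->0 | ready=[1, 4] | order so far=[3]
  pop 1: indeg[0]->1; indeg[2]->1; indeg[5]->0 | ready=[4, 5] | order so far=[3, 1]
  pop 4: indeg[0]->0; indeg[2]->0 | ready=[0, 2, 5] | order so far=[3, 1, 4]
  pop 0: no out-edges | ready=[2, 5] | order so far=[3, 1, 4, 0]
  pop 2: no out-edges | ready=[5] | order so far=[3, 1, 4, 0, 2]
  pop 5: no out-edges | ready=[] | order so far=[3, 1, 4, 0, 2, 5]
New canonical toposort: [3, 1, 4, 0, 2, 5]
Compare positions:
  Node 0: index 3 -> 3 (same)
  Node 1: index 0 -> 1 (moved)
  Node 2: index 4 -> 4 (same)
  Node 3: index 1 -> 0 (moved)
  Node 4: index 2 -> 2 (same)
  Node 5: index 5 -> 5 (same)
Nodes that changed position: 1 3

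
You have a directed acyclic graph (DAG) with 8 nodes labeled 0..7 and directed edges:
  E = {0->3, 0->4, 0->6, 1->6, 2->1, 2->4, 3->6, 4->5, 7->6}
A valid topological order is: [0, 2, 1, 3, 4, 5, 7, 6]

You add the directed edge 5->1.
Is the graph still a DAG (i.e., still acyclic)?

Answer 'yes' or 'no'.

Given toposort: [0, 2, 1, 3, 4, 5, 7, 6]
Position of 5: index 5; position of 1: index 2
New edge 5->1: backward (u after v in old order)
Backward edge: old toposort is now invalid. Check if this creates a cycle.
Does 1 already reach 5? Reachable from 1: [1, 6]. NO -> still a DAG (reorder needed).
Still a DAG? yes

Answer: yes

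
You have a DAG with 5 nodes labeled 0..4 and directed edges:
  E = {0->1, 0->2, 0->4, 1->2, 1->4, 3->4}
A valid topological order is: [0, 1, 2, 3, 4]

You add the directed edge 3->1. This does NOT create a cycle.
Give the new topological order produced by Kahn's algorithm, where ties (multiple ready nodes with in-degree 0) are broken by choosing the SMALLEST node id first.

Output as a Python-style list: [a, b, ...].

Answer: [0, 3, 1, 2, 4]

Derivation:
Old toposort: [0, 1, 2, 3, 4]
Added edge: 3->1
Position of 3 (3) > position of 1 (1). Must reorder: 3 must now come before 1.
Run Kahn's algorithm (break ties by smallest node id):
  initial in-degrees: [0, 2, 2, 0, 3]
  ready (indeg=0): [0, 3]
  pop 0: indeg[1]->1; indeg[2]->1; indeg[4]->2 | ready=[3] | order so far=[0]
  pop 3: indeg[1]->0; indeg[4]->1 | ready=[1] | order so far=[0, 3]
  pop 1: indeg[2]->0; indeg[4]->0 | ready=[2, 4] | order so far=[0, 3, 1]
  pop 2: no out-edges | ready=[4] | order so far=[0, 3, 1, 2]
  pop 4: no out-edges | ready=[] | order so far=[0, 3, 1, 2, 4]
  Result: [0, 3, 1, 2, 4]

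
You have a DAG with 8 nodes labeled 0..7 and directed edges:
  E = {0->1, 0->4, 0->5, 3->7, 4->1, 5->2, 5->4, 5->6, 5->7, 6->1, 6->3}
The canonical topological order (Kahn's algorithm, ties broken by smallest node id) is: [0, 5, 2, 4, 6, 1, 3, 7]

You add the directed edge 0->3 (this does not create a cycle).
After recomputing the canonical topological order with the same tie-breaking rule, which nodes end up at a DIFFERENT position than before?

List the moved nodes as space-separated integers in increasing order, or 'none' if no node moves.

Old toposort: [0, 5, 2, 4, 6, 1, 3, 7]
Added edge 0->3
Recompute Kahn (smallest-id tiebreak):
  initial in-degrees: [0, 3, 1, 2, 2, 1, 1, 2]
  ready (indeg=0): [0]
  pop 0: indeg[1]->2; indeg[3]->1; indeg[4]->1; indeg[5]->0 | ready=[5] | order so far=[0]
  pop 5: indeg[2]->0; indeg[4]->0; indeg[6]->0; indeg[7]->1 | ready=[2, 4, 6] | order so far=[0, 5]
  pop 2: no out-edges | ready=[4, 6] | order so far=[0, 5, 2]
  pop 4: indeg[1]->1 | ready=[6] | order so far=[0, 5, 2, 4]
  pop 6: indeg[1]->0; indeg[3]->0 | ready=[1, 3] | order so far=[0, 5, 2, 4, 6]
  pop 1: no out-edges | ready=[3] | order so far=[0, 5, 2, 4, 6, 1]
  pop 3: indeg[7]->0 | ready=[7] | order so far=[0, 5, 2, 4, 6, 1, 3]
  pop 7: no out-edges | ready=[] | order so far=[0, 5, 2, 4, 6, 1, 3, 7]
New canonical toposort: [0, 5, 2, 4, 6, 1, 3, 7]
Compare positions:
  Node 0: index 0 -> 0 (same)
  Node 1: index 5 -> 5 (same)
  Node 2: index 2 -> 2 (same)
  Node 3: index 6 -> 6 (same)
  Node 4: index 3 -> 3 (same)
  Node 5: index 1 -> 1 (same)
  Node 6: index 4 -> 4 (same)
  Node 7: index 7 -> 7 (same)
Nodes that changed position: none

Answer: none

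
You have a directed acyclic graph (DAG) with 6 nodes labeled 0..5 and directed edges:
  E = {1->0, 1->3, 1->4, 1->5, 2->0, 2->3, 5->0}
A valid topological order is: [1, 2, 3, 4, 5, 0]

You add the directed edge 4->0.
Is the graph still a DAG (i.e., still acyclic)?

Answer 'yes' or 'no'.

Given toposort: [1, 2, 3, 4, 5, 0]
Position of 4: index 3; position of 0: index 5
New edge 4->0: forward
Forward edge: respects the existing order. Still a DAG, same toposort still valid.
Still a DAG? yes

Answer: yes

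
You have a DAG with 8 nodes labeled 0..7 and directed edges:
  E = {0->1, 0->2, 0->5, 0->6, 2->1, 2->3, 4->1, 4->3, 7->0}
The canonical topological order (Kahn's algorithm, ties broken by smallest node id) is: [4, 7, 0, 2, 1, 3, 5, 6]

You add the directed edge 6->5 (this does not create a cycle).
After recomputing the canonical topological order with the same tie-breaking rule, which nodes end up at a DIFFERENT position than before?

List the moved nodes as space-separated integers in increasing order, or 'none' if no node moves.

Old toposort: [4, 7, 0, 2, 1, 3, 5, 6]
Added edge 6->5
Recompute Kahn (smallest-id tiebreak):
  initial in-degrees: [1, 3, 1, 2, 0, 2, 1, 0]
  ready (indeg=0): [4, 7]
  pop 4: indeg[1]->2; indeg[3]->1 | ready=[7] | order so far=[4]
  pop 7: indeg[0]->0 | ready=[0] | order so far=[4, 7]
  pop 0: indeg[1]->1; indeg[2]->0; indeg[5]->1; indeg[6]->0 | ready=[2, 6] | order so far=[4, 7, 0]
  pop 2: indeg[1]->0; indeg[3]->0 | ready=[1, 3, 6] | order so far=[4, 7, 0, 2]
  pop 1: no out-edges | ready=[3, 6] | order so far=[4, 7, 0, 2, 1]
  pop 3: no out-edges | ready=[6] | order so far=[4, 7, 0, 2, 1, 3]
  pop 6: indeg[5]->0 | ready=[5] | order so far=[4, 7, 0, 2, 1, 3, 6]
  pop 5: no out-edges | ready=[] | order so far=[4, 7, 0, 2, 1, 3, 6, 5]
New canonical toposort: [4, 7, 0, 2, 1, 3, 6, 5]
Compare positions:
  Node 0: index 2 -> 2 (same)
  Node 1: index 4 -> 4 (same)
  Node 2: index 3 -> 3 (same)
  Node 3: index 5 -> 5 (same)
  Node 4: index 0 -> 0 (same)
  Node 5: index 6 -> 7 (moved)
  Node 6: index 7 -> 6 (moved)
  Node 7: index 1 -> 1 (same)
Nodes that changed position: 5 6

Answer: 5 6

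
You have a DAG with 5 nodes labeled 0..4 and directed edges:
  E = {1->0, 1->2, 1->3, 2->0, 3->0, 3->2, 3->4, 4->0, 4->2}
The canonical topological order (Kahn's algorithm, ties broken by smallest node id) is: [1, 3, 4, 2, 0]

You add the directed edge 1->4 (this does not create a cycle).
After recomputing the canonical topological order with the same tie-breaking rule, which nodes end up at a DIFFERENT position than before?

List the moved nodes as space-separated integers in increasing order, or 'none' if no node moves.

Old toposort: [1, 3, 4, 2, 0]
Added edge 1->4
Recompute Kahn (smallest-id tiebreak):
  initial in-degrees: [4, 0, 3, 1, 2]
  ready (indeg=0): [1]
  pop 1: indeg[0]->3; indeg[2]->2; indeg[3]->0; indeg[4]->1 | ready=[3] | order so far=[1]
  pop 3: indeg[0]->2; indeg[2]->1; indeg[4]->0 | ready=[4] | order so far=[1, 3]
  pop 4: indeg[0]->1; indeg[2]->0 | ready=[2] | order so far=[1, 3, 4]
  pop 2: indeg[0]->0 | ready=[0] | order so far=[1, 3, 4, 2]
  pop 0: no out-edges | ready=[] | order so far=[1, 3, 4, 2, 0]
New canonical toposort: [1, 3, 4, 2, 0]
Compare positions:
  Node 0: index 4 -> 4 (same)
  Node 1: index 0 -> 0 (same)
  Node 2: index 3 -> 3 (same)
  Node 3: index 1 -> 1 (same)
  Node 4: index 2 -> 2 (same)
Nodes that changed position: none

Answer: none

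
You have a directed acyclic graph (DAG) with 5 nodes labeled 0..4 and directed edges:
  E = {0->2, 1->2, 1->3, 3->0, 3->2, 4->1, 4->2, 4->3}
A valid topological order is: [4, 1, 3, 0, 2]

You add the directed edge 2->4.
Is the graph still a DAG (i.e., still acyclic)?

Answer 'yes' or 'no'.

Answer: no

Derivation:
Given toposort: [4, 1, 3, 0, 2]
Position of 2: index 4; position of 4: index 0
New edge 2->4: backward (u after v in old order)
Backward edge: old toposort is now invalid. Check if this creates a cycle.
Does 4 already reach 2? Reachable from 4: [0, 1, 2, 3, 4]. YES -> cycle!
Still a DAG? no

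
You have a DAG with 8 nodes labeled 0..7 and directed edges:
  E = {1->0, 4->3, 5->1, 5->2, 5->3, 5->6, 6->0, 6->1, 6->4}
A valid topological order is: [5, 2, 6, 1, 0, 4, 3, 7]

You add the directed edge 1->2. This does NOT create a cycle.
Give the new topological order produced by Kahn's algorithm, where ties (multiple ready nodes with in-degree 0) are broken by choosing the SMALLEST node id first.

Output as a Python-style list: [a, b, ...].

Answer: [5, 6, 1, 0, 2, 4, 3, 7]

Derivation:
Old toposort: [5, 2, 6, 1, 0, 4, 3, 7]
Added edge: 1->2
Position of 1 (3) > position of 2 (1). Must reorder: 1 must now come before 2.
Run Kahn's algorithm (break ties by smallest node id):
  initial in-degrees: [2, 2, 2, 2, 1, 0, 1, 0]
  ready (indeg=0): [5, 7]
  pop 5: indeg[1]->1; indeg[2]->1; indeg[3]->1; indeg[6]->0 | ready=[6, 7] | order so far=[5]
  pop 6: indeg[0]->1; indeg[1]->0; indeg[4]->0 | ready=[1, 4, 7] | order so far=[5, 6]
  pop 1: indeg[0]->0; indeg[2]->0 | ready=[0, 2, 4, 7] | order so far=[5, 6, 1]
  pop 0: no out-edges | ready=[2, 4, 7] | order so far=[5, 6, 1, 0]
  pop 2: no out-edges | ready=[4, 7] | order so far=[5, 6, 1, 0, 2]
  pop 4: indeg[3]->0 | ready=[3, 7] | order so far=[5, 6, 1, 0, 2, 4]
  pop 3: no out-edges | ready=[7] | order so far=[5, 6, 1, 0, 2, 4, 3]
  pop 7: no out-edges | ready=[] | order so far=[5, 6, 1, 0, 2, 4, 3, 7]
  Result: [5, 6, 1, 0, 2, 4, 3, 7]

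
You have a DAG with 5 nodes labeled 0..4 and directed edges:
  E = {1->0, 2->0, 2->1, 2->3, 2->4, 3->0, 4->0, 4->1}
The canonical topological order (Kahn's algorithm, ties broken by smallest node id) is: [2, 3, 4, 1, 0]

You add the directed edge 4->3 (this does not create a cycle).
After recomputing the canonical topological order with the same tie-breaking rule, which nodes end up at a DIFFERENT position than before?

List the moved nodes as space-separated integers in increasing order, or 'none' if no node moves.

Answer: 1 3 4

Derivation:
Old toposort: [2, 3, 4, 1, 0]
Added edge 4->3
Recompute Kahn (smallest-id tiebreak):
  initial in-degrees: [4, 2, 0, 2, 1]
  ready (indeg=0): [2]
  pop 2: indeg[0]->3; indeg[1]->1; indeg[3]->1; indeg[4]->0 | ready=[4] | order so far=[2]
  pop 4: indeg[0]->2; indeg[1]->0; indeg[3]->0 | ready=[1, 3] | order so far=[2, 4]
  pop 1: indeg[0]->1 | ready=[3] | order so far=[2, 4, 1]
  pop 3: indeg[0]->0 | ready=[0] | order so far=[2, 4, 1, 3]
  pop 0: no out-edges | ready=[] | order so far=[2, 4, 1, 3, 0]
New canonical toposort: [2, 4, 1, 3, 0]
Compare positions:
  Node 0: index 4 -> 4 (same)
  Node 1: index 3 -> 2 (moved)
  Node 2: index 0 -> 0 (same)
  Node 3: index 1 -> 3 (moved)
  Node 4: index 2 -> 1 (moved)
Nodes that changed position: 1 3 4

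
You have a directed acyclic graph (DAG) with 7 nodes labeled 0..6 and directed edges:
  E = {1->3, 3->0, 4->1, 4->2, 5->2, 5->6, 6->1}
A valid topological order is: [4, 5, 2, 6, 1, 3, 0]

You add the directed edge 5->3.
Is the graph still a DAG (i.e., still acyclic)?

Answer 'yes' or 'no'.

Answer: yes

Derivation:
Given toposort: [4, 5, 2, 6, 1, 3, 0]
Position of 5: index 1; position of 3: index 5
New edge 5->3: forward
Forward edge: respects the existing order. Still a DAG, same toposort still valid.
Still a DAG? yes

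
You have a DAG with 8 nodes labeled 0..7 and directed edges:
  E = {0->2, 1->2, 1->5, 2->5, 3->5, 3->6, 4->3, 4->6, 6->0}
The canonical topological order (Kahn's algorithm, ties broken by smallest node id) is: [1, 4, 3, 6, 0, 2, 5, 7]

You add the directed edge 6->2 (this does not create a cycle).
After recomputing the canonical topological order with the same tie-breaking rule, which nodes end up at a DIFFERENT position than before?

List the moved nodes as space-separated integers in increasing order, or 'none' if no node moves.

Answer: none

Derivation:
Old toposort: [1, 4, 3, 6, 0, 2, 5, 7]
Added edge 6->2
Recompute Kahn (smallest-id tiebreak):
  initial in-degrees: [1, 0, 3, 1, 0, 3, 2, 0]
  ready (indeg=0): [1, 4, 7]
  pop 1: indeg[2]->2; indeg[5]->2 | ready=[4, 7] | order so far=[1]
  pop 4: indeg[3]->0; indeg[6]->1 | ready=[3, 7] | order so far=[1, 4]
  pop 3: indeg[5]->1; indeg[6]->0 | ready=[6, 7] | order so far=[1, 4, 3]
  pop 6: indeg[0]->0; indeg[2]->1 | ready=[0, 7] | order so far=[1, 4, 3, 6]
  pop 0: indeg[2]->0 | ready=[2, 7] | order so far=[1, 4, 3, 6, 0]
  pop 2: indeg[5]->0 | ready=[5, 7] | order so far=[1, 4, 3, 6, 0, 2]
  pop 5: no out-edges | ready=[7] | order so far=[1, 4, 3, 6, 0, 2, 5]
  pop 7: no out-edges | ready=[] | order so far=[1, 4, 3, 6, 0, 2, 5, 7]
New canonical toposort: [1, 4, 3, 6, 0, 2, 5, 7]
Compare positions:
  Node 0: index 4 -> 4 (same)
  Node 1: index 0 -> 0 (same)
  Node 2: index 5 -> 5 (same)
  Node 3: index 2 -> 2 (same)
  Node 4: index 1 -> 1 (same)
  Node 5: index 6 -> 6 (same)
  Node 6: index 3 -> 3 (same)
  Node 7: index 7 -> 7 (same)
Nodes that changed position: none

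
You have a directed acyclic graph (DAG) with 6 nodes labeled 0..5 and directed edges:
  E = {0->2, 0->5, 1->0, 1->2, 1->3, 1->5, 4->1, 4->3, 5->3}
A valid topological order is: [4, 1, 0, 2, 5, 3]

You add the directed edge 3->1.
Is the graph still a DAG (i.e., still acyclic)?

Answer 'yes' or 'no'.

Answer: no

Derivation:
Given toposort: [4, 1, 0, 2, 5, 3]
Position of 3: index 5; position of 1: index 1
New edge 3->1: backward (u after v in old order)
Backward edge: old toposort is now invalid. Check if this creates a cycle.
Does 1 already reach 3? Reachable from 1: [0, 1, 2, 3, 5]. YES -> cycle!
Still a DAG? no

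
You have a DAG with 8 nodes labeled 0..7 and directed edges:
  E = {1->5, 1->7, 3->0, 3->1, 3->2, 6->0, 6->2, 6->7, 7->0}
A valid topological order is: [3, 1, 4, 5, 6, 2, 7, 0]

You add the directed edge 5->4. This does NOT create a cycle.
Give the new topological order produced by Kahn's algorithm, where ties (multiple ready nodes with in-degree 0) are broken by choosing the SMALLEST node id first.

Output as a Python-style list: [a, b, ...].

Old toposort: [3, 1, 4, 5, 6, 2, 7, 0]
Added edge: 5->4
Position of 5 (3) > position of 4 (2). Must reorder: 5 must now come before 4.
Run Kahn's algorithm (break ties by smallest node id):
  initial in-degrees: [3, 1, 2, 0, 1, 1, 0, 2]
  ready (indeg=0): [3, 6]
  pop 3: indeg[0]->2; indeg[1]->0; indeg[2]->1 | ready=[1, 6] | order so far=[3]
  pop 1: indeg[5]->0; indeg[7]->1 | ready=[5, 6] | order so far=[3, 1]
  pop 5: indeg[4]->0 | ready=[4, 6] | order so far=[3, 1, 5]
  pop 4: no out-edges | ready=[6] | order so far=[3, 1, 5, 4]
  pop 6: indeg[0]->1; indeg[2]->0; indeg[7]->0 | ready=[2, 7] | order so far=[3, 1, 5, 4, 6]
  pop 2: no out-edges | ready=[7] | order so far=[3, 1, 5, 4, 6, 2]
  pop 7: indeg[0]->0 | ready=[0] | order so far=[3, 1, 5, 4, 6, 2, 7]
  pop 0: no out-edges | ready=[] | order so far=[3, 1, 5, 4, 6, 2, 7, 0]
  Result: [3, 1, 5, 4, 6, 2, 7, 0]

Answer: [3, 1, 5, 4, 6, 2, 7, 0]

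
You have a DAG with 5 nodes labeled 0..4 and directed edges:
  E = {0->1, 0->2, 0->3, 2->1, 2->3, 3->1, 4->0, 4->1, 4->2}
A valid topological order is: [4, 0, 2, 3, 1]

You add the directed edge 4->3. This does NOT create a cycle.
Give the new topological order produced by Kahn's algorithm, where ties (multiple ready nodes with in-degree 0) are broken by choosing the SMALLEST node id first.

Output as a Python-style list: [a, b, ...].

Answer: [4, 0, 2, 3, 1]

Derivation:
Old toposort: [4, 0, 2, 3, 1]
Added edge: 4->3
Position of 4 (0) < position of 3 (3). Old order still valid.
Run Kahn's algorithm (break ties by smallest node id):
  initial in-degrees: [1, 4, 2, 3, 0]
  ready (indeg=0): [4]
  pop 4: indeg[0]->0; indeg[1]->3; indeg[2]->1; indeg[3]->2 | ready=[0] | order so far=[4]
  pop 0: indeg[1]->2; indeg[2]->0; indeg[3]->1 | ready=[2] | order so far=[4, 0]
  pop 2: indeg[1]->1; indeg[3]->0 | ready=[3] | order so far=[4, 0, 2]
  pop 3: indeg[1]->0 | ready=[1] | order so far=[4, 0, 2, 3]
  pop 1: no out-edges | ready=[] | order so far=[4, 0, 2, 3, 1]
  Result: [4, 0, 2, 3, 1]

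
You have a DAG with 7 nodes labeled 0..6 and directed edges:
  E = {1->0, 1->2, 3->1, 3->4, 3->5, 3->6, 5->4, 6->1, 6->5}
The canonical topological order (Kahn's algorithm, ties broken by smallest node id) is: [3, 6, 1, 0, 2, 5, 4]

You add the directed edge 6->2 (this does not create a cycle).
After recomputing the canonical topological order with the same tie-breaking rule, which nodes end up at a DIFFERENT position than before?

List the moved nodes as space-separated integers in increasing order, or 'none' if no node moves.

Old toposort: [3, 6, 1, 0, 2, 5, 4]
Added edge 6->2
Recompute Kahn (smallest-id tiebreak):
  initial in-degrees: [1, 2, 2, 0, 2, 2, 1]
  ready (indeg=0): [3]
  pop 3: indeg[1]->1; indeg[4]->1; indeg[5]->1; indeg[6]->0 | ready=[6] | order so far=[3]
  pop 6: indeg[1]->0; indeg[2]->1; indeg[5]->0 | ready=[1, 5] | order so far=[3, 6]
  pop 1: indeg[0]->0; indeg[2]->0 | ready=[0, 2, 5] | order so far=[3, 6, 1]
  pop 0: no out-edges | ready=[2, 5] | order so far=[3, 6, 1, 0]
  pop 2: no out-edges | ready=[5] | order so far=[3, 6, 1, 0, 2]
  pop 5: indeg[4]->0 | ready=[4] | order so far=[3, 6, 1, 0, 2, 5]
  pop 4: no out-edges | ready=[] | order so far=[3, 6, 1, 0, 2, 5, 4]
New canonical toposort: [3, 6, 1, 0, 2, 5, 4]
Compare positions:
  Node 0: index 3 -> 3 (same)
  Node 1: index 2 -> 2 (same)
  Node 2: index 4 -> 4 (same)
  Node 3: index 0 -> 0 (same)
  Node 4: index 6 -> 6 (same)
  Node 5: index 5 -> 5 (same)
  Node 6: index 1 -> 1 (same)
Nodes that changed position: none

Answer: none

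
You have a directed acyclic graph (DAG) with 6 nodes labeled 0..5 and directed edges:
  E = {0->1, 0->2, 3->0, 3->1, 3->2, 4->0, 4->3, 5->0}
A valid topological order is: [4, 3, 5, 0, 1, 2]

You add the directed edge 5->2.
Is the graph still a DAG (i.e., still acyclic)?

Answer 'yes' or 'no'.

Given toposort: [4, 3, 5, 0, 1, 2]
Position of 5: index 2; position of 2: index 5
New edge 5->2: forward
Forward edge: respects the existing order. Still a DAG, same toposort still valid.
Still a DAG? yes

Answer: yes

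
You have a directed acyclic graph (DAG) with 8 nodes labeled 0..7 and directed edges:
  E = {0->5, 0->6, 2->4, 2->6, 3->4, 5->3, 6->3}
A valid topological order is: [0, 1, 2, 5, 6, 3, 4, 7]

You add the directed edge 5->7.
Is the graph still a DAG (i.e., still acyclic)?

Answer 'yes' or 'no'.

Given toposort: [0, 1, 2, 5, 6, 3, 4, 7]
Position of 5: index 3; position of 7: index 7
New edge 5->7: forward
Forward edge: respects the existing order. Still a DAG, same toposort still valid.
Still a DAG? yes

Answer: yes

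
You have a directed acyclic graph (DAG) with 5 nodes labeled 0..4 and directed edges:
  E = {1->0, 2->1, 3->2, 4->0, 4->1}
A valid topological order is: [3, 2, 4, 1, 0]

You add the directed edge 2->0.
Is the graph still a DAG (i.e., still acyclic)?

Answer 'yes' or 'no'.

Answer: yes

Derivation:
Given toposort: [3, 2, 4, 1, 0]
Position of 2: index 1; position of 0: index 4
New edge 2->0: forward
Forward edge: respects the existing order. Still a DAG, same toposort still valid.
Still a DAG? yes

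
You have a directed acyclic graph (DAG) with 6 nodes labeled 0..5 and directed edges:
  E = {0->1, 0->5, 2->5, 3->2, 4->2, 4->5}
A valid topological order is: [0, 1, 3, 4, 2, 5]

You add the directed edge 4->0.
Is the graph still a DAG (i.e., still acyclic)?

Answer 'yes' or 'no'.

Given toposort: [0, 1, 3, 4, 2, 5]
Position of 4: index 3; position of 0: index 0
New edge 4->0: backward (u after v in old order)
Backward edge: old toposort is now invalid. Check if this creates a cycle.
Does 0 already reach 4? Reachable from 0: [0, 1, 5]. NO -> still a DAG (reorder needed).
Still a DAG? yes

Answer: yes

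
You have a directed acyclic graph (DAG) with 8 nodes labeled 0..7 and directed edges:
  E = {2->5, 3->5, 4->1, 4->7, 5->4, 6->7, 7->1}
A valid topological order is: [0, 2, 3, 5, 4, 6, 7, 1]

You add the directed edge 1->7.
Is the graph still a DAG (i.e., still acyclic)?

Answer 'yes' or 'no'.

Answer: no

Derivation:
Given toposort: [0, 2, 3, 5, 4, 6, 7, 1]
Position of 1: index 7; position of 7: index 6
New edge 1->7: backward (u after v in old order)
Backward edge: old toposort is now invalid. Check if this creates a cycle.
Does 7 already reach 1? Reachable from 7: [1, 7]. YES -> cycle!
Still a DAG? no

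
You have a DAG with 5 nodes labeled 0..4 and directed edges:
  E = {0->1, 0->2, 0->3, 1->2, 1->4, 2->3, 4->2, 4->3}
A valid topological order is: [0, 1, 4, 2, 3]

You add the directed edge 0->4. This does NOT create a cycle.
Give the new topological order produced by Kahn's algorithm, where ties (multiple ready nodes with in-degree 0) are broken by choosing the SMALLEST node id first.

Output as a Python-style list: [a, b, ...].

Old toposort: [0, 1, 4, 2, 3]
Added edge: 0->4
Position of 0 (0) < position of 4 (2). Old order still valid.
Run Kahn's algorithm (break ties by smallest node id):
  initial in-degrees: [0, 1, 3, 3, 2]
  ready (indeg=0): [0]
  pop 0: indeg[1]->0; indeg[2]->2; indeg[3]->2; indeg[4]->1 | ready=[1] | order so far=[0]
  pop 1: indeg[2]->1; indeg[4]->0 | ready=[4] | order so far=[0, 1]
  pop 4: indeg[2]->0; indeg[3]->1 | ready=[2] | order so far=[0, 1, 4]
  pop 2: indeg[3]->0 | ready=[3] | order so far=[0, 1, 4, 2]
  pop 3: no out-edges | ready=[] | order so far=[0, 1, 4, 2, 3]
  Result: [0, 1, 4, 2, 3]

Answer: [0, 1, 4, 2, 3]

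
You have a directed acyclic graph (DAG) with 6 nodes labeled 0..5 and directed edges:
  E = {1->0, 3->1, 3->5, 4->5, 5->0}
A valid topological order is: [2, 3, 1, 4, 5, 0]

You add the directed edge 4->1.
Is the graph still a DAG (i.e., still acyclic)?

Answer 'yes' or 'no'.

Given toposort: [2, 3, 1, 4, 5, 0]
Position of 4: index 3; position of 1: index 2
New edge 4->1: backward (u after v in old order)
Backward edge: old toposort is now invalid. Check if this creates a cycle.
Does 1 already reach 4? Reachable from 1: [0, 1]. NO -> still a DAG (reorder needed).
Still a DAG? yes

Answer: yes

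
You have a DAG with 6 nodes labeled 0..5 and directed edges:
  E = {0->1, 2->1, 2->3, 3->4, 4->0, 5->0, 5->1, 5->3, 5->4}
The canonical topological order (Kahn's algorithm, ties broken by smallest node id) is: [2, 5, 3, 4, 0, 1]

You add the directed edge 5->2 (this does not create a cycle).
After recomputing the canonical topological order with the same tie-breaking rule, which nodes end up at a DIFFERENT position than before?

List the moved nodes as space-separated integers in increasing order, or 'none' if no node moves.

Answer: 2 5

Derivation:
Old toposort: [2, 5, 3, 4, 0, 1]
Added edge 5->2
Recompute Kahn (smallest-id tiebreak):
  initial in-degrees: [2, 3, 1, 2, 2, 0]
  ready (indeg=0): [5]
  pop 5: indeg[0]->1; indeg[1]->2; indeg[2]->0; indeg[3]->1; indeg[4]->1 | ready=[2] | order so far=[5]
  pop 2: indeg[1]->1; indeg[3]->0 | ready=[3] | order so far=[5, 2]
  pop 3: indeg[4]->0 | ready=[4] | order so far=[5, 2, 3]
  pop 4: indeg[0]->0 | ready=[0] | order so far=[5, 2, 3, 4]
  pop 0: indeg[1]->0 | ready=[1] | order so far=[5, 2, 3, 4, 0]
  pop 1: no out-edges | ready=[] | order so far=[5, 2, 3, 4, 0, 1]
New canonical toposort: [5, 2, 3, 4, 0, 1]
Compare positions:
  Node 0: index 4 -> 4 (same)
  Node 1: index 5 -> 5 (same)
  Node 2: index 0 -> 1 (moved)
  Node 3: index 2 -> 2 (same)
  Node 4: index 3 -> 3 (same)
  Node 5: index 1 -> 0 (moved)
Nodes that changed position: 2 5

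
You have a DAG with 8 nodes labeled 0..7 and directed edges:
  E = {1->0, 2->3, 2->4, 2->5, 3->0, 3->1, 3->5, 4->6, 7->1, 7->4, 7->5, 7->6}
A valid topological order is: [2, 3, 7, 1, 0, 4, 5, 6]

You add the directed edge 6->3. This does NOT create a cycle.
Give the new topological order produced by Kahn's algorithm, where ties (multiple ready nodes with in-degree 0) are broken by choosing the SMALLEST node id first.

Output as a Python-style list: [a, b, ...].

Answer: [2, 7, 4, 6, 3, 1, 0, 5]

Derivation:
Old toposort: [2, 3, 7, 1, 0, 4, 5, 6]
Added edge: 6->3
Position of 6 (7) > position of 3 (1). Must reorder: 6 must now come before 3.
Run Kahn's algorithm (break ties by smallest node id):
  initial in-degrees: [2, 2, 0, 2, 2, 3, 2, 0]
  ready (indeg=0): [2, 7]
  pop 2: indeg[3]->1; indeg[4]->1; indeg[5]->2 | ready=[7] | order so far=[2]
  pop 7: indeg[1]->1; indeg[4]->0; indeg[5]->1; indeg[6]->1 | ready=[4] | order so far=[2, 7]
  pop 4: indeg[6]->0 | ready=[6] | order so far=[2, 7, 4]
  pop 6: indeg[3]->0 | ready=[3] | order so far=[2, 7, 4, 6]
  pop 3: indeg[0]->1; indeg[1]->0; indeg[5]->0 | ready=[1, 5] | order so far=[2, 7, 4, 6, 3]
  pop 1: indeg[0]->0 | ready=[0, 5] | order so far=[2, 7, 4, 6, 3, 1]
  pop 0: no out-edges | ready=[5] | order so far=[2, 7, 4, 6, 3, 1, 0]
  pop 5: no out-edges | ready=[] | order so far=[2, 7, 4, 6, 3, 1, 0, 5]
  Result: [2, 7, 4, 6, 3, 1, 0, 5]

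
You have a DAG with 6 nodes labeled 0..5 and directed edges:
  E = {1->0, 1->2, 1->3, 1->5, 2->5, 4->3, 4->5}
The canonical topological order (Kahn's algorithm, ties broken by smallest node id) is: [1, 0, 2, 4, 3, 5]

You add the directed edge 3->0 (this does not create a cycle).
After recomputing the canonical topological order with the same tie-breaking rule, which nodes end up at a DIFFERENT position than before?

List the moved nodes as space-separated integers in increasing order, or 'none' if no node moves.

Old toposort: [1, 0, 2, 4, 3, 5]
Added edge 3->0
Recompute Kahn (smallest-id tiebreak):
  initial in-degrees: [2, 0, 1, 2, 0, 3]
  ready (indeg=0): [1, 4]
  pop 1: indeg[0]->1; indeg[2]->0; indeg[3]->1; indeg[5]->2 | ready=[2, 4] | order so far=[1]
  pop 2: indeg[5]->1 | ready=[4] | order so far=[1, 2]
  pop 4: indeg[3]->0; indeg[5]->0 | ready=[3, 5] | order so far=[1, 2, 4]
  pop 3: indeg[0]->0 | ready=[0, 5] | order so far=[1, 2, 4, 3]
  pop 0: no out-edges | ready=[5] | order so far=[1, 2, 4, 3, 0]
  pop 5: no out-edges | ready=[] | order so far=[1, 2, 4, 3, 0, 5]
New canonical toposort: [1, 2, 4, 3, 0, 5]
Compare positions:
  Node 0: index 1 -> 4 (moved)
  Node 1: index 0 -> 0 (same)
  Node 2: index 2 -> 1 (moved)
  Node 3: index 4 -> 3 (moved)
  Node 4: index 3 -> 2 (moved)
  Node 5: index 5 -> 5 (same)
Nodes that changed position: 0 2 3 4

Answer: 0 2 3 4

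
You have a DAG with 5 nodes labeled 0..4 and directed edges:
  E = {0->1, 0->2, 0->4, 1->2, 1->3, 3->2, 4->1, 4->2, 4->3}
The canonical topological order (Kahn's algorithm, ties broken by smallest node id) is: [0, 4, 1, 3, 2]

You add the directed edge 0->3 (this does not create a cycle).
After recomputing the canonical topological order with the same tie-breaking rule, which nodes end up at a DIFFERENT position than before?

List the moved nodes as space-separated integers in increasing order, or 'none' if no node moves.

Answer: none

Derivation:
Old toposort: [0, 4, 1, 3, 2]
Added edge 0->3
Recompute Kahn (smallest-id tiebreak):
  initial in-degrees: [0, 2, 4, 3, 1]
  ready (indeg=0): [0]
  pop 0: indeg[1]->1; indeg[2]->3; indeg[3]->2; indeg[4]->0 | ready=[4] | order so far=[0]
  pop 4: indeg[1]->0; indeg[2]->2; indeg[3]->1 | ready=[1] | order so far=[0, 4]
  pop 1: indeg[2]->1; indeg[3]->0 | ready=[3] | order so far=[0, 4, 1]
  pop 3: indeg[2]->0 | ready=[2] | order so far=[0, 4, 1, 3]
  pop 2: no out-edges | ready=[] | order so far=[0, 4, 1, 3, 2]
New canonical toposort: [0, 4, 1, 3, 2]
Compare positions:
  Node 0: index 0 -> 0 (same)
  Node 1: index 2 -> 2 (same)
  Node 2: index 4 -> 4 (same)
  Node 3: index 3 -> 3 (same)
  Node 4: index 1 -> 1 (same)
Nodes that changed position: none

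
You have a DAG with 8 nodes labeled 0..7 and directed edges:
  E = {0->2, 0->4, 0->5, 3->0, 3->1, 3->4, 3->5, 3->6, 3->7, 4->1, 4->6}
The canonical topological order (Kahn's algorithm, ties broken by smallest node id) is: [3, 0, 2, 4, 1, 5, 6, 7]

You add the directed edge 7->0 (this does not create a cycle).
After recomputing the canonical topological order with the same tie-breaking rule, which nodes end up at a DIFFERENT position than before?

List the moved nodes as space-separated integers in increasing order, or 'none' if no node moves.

Old toposort: [3, 0, 2, 4, 1, 5, 6, 7]
Added edge 7->0
Recompute Kahn (smallest-id tiebreak):
  initial in-degrees: [2, 2, 1, 0, 2, 2, 2, 1]
  ready (indeg=0): [3]
  pop 3: indeg[0]->1; indeg[1]->1; indeg[4]->1; indeg[5]->1; indeg[6]->1; indeg[7]->0 | ready=[7] | order so far=[3]
  pop 7: indeg[0]->0 | ready=[0] | order so far=[3, 7]
  pop 0: indeg[2]->0; indeg[4]->0; indeg[5]->0 | ready=[2, 4, 5] | order so far=[3, 7, 0]
  pop 2: no out-edges | ready=[4, 5] | order so far=[3, 7, 0, 2]
  pop 4: indeg[1]->0; indeg[6]->0 | ready=[1, 5, 6] | order so far=[3, 7, 0, 2, 4]
  pop 1: no out-edges | ready=[5, 6] | order so far=[3, 7, 0, 2, 4, 1]
  pop 5: no out-edges | ready=[6] | order so far=[3, 7, 0, 2, 4, 1, 5]
  pop 6: no out-edges | ready=[] | order so far=[3, 7, 0, 2, 4, 1, 5, 6]
New canonical toposort: [3, 7, 0, 2, 4, 1, 5, 6]
Compare positions:
  Node 0: index 1 -> 2 (moved)
  Node 1: index 4 -> 5 (moved)
  Node 2: index 2 -> 3 (moved)
  Node 3: index 0 -> 0 (same)
  Node 4: index 3 -> 4 (moved)
  Node 5: index 5 -> 6 (moved)
  Node 6: index 6 -> 7 (moved)
  Node 7: index 7 -> 1 (moved)
Nodes that changed position: 0 1 2 4 5 6 7

Answer: 0 1 2 4 5 6 7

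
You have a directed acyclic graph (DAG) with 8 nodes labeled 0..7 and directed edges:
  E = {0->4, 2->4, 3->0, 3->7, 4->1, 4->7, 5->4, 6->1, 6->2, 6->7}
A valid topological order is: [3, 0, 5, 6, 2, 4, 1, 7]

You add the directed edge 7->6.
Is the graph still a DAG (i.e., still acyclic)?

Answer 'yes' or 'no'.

Answer: no

Derivation:
Given toposort: [3, 0, 5, 6, 2, 4, 1, 7]
Position of 7: index 7; position of 6: index 3
New edge 7->6: backward (u after v in old order)
Backward edge: old toposort is now invalid. Check if this creates a cycle.
Does 6 already reach 7? Reachable from 6: [1, 2, 4, 6, 7]. YES -> cycle!
Still a DAG? no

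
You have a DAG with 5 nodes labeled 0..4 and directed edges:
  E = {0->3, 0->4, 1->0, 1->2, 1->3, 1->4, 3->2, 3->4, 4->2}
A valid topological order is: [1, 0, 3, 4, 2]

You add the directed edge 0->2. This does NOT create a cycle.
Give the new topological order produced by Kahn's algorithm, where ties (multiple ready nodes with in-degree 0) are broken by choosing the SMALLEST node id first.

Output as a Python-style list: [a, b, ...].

Answer: [1, 0, 3, 4, 2]

Derivation:
Old toposort: [1, 0, 3, 4, 2]
Added edge: 0->2
Position of 0 (1) < position of 2 (4). Old order still valid.
Run Kahn's algorithm (break ties by smallest node id):
  initial in-degrees: [1, 0, 4, 2, 3]
  ready (indeg=0): [1]
  pop 1: indeg[0]->0; indeg[2]->3; indeg[3]->1; indeg[4]->2 | ready=[0] | order so far=[1]
  pop 0: indeg[2]->2; indeg[3]->0; indeg[4]->1 | ready=[3] | order so far=[1, 0]
  pop 3: indeg[2]->1; indeg[4]->0 | ready=[4] | order so far=[1, 0, 3]
  pop 4: indeg[2]->0 | ready=[2] | order so far=[1, 0, 3, 4]
  pop 2: no out-edges | ready=[] | order so far=[1, 0, 3, 4, 2]
  Result: [1, 0, 3, 4, 2]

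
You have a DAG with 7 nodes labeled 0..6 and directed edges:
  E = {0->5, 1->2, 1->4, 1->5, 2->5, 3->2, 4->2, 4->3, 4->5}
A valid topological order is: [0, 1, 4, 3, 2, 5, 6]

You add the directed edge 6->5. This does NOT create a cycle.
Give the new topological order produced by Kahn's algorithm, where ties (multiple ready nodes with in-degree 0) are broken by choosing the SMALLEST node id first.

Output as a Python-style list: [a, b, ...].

Old toposort: [0, 1, 4, 3, 2, 5, 6]
Added edge: 6->5
Position of 6 (6) > position of 5 (5). Must reorder: 6 must now come before 5.
Run Kahn's algorithm (break ties by smallest node id):
  initial in-degrees: [0, 0, 3, 1, 1, 5, 0]
  ready (indeg=0): [0, 1, 6]
  pop 0: indeg[5]->4 | ready=[1, 6] | order so far=[0]
  pop 1: indeg[2]->2; indeg[4]->0; indeg[5]->3 | ready=[4, 6] | order so far=[0, 1]
  pop 4: indeg[2]->1; indeg[3]->0; indeg[5]->2 | ready=[3, 6] | order so far=[0, 1, 4]
  pop 3: indeg[2]->0 | ready=[2, 6] | order so far=[0, 1, 4, 3]
  pop 2: indeg[5]->1 | ready=[6] | order so far=[0, 1, 4, 3, 2]
  pop 6: indeg[5]->0 | ready=[5] | order so far=[0, 1, 4, 3, 2, 6]
  pop 5: no out-edges | ready=[] | order so far=[0, 1, 4, 3, 2, 6, 5]
  Result: [0, 1, 4, 3, 2, 6, 5]

Answer: [0, 1, 4, 3, 2, 6, 5]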